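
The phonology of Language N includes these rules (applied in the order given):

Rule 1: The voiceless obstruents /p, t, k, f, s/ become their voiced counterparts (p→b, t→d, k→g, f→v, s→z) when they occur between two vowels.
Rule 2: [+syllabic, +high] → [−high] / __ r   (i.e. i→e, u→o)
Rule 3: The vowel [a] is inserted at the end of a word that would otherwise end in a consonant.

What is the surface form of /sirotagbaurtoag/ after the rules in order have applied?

Rule 1 (intervocalic voicing): /t/ is a voiceless obstruent between vowels /o/ and /a/, so it voices to [d]. /sirotagbaurtoag/ → sirodagbaurtoag.
Rule 2 (pre-rhotic lowering): /i/ is a high vowel immediately before /r/, so it lowers to [e]. /u/ is a high vowel immediately before /r/, so it lowers to [o]. /sirodagbaurtoag/ → serodagbaortoag.
Rule 3 (final a-epenthesis): the form ends in the consonant /g/, so [a] is inserted word-finally. /serodagbaortoag/ → serodagbaortoaga.

serodagbaortoaga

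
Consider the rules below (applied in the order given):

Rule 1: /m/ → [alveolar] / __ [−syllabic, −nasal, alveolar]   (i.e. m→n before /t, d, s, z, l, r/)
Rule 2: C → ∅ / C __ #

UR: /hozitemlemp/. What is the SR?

Rule 1 (nasal place assimilation): /m/ precedes the alveolar consonant /l/, so it assimilates in place to [n]. /hozitemlemp/ → hozitenlemp.
Rule 2 (final cluster simplification): /p/ is the second consonant of a word-final cluster /mp/, so it deletes. /hozitenlemp/ → hozitenlem.

hozitenlem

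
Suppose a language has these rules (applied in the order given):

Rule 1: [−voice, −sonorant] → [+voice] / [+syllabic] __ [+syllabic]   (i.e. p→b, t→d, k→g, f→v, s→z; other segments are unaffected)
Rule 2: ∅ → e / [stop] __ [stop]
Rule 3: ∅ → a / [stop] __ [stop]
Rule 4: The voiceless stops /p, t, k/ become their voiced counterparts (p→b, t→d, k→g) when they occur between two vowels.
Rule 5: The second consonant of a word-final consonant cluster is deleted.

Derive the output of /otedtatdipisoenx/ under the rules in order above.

odededadedibizoen

Rule 1 (intervocalic voicing): /t/ is a voiceless obstruent between vowels /o/ and /e/, so it voices to [d]. /p/ is a voiceless obstruent between vowels /i/ and /i/, so it voices to [b]. /s/ is a voiceless obstruent between vowels /i/ and /o/, so it voices to [z]. /otedtatdipisoenx/ → odedtatdibizoenx.
Rule 2 (stop-cluster e-epenthesis): /d/ and /t/ form a stop–stop cluster, so [e] is inserted between them. /t/ and /d/ form a stop–stop cluster, so [e] is inserted between them. /odedtatdibizoenx/ → odedetatedibizoenx.
Rule 3 (stop-cluster a-epenthesis): no segment meets the environment; /odedetatedibizoenx/ is unchanged.
Rule 4 (intervocalic voicing): /t/ is a voiceless stop between vowels /e/ and /a/, so it voices to [d]. /t/ is a voiceless stop between vowels /a/ and /e/, so it voices to [d]. /odedetatedibizoenx/ → odededadedibizoenx.
Rule 5 (final cluster simplification): /x/ is the second consonant of a word-final cluster /nx/, so it deletes. /odededadedibizoenx/ → odededadedibizoen.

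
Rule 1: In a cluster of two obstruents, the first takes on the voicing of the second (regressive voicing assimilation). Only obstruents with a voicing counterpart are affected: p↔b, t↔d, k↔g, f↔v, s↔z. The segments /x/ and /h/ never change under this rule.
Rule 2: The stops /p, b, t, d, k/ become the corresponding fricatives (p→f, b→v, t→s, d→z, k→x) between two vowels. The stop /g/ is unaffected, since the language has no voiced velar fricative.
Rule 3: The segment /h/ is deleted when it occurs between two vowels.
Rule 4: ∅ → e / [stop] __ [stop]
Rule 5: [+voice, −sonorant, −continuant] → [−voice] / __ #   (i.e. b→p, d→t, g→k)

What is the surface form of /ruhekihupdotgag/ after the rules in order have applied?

Rule 1 (regressive voicing assimilation): /p/ precedes the voiced obstruent /d/, so it voices to [b] by assimilation. /t/ precedes the voiced obstruent /g/, so it voices to [d] by assimilation. /ruhekihupdotgag/ → ruhekihubdodgag.
Rule 2 (intervocalic spirantization): /k/ is a stop between vowels /e/ and /i/, so it spirantizes to the fricative [x]. /ruhekihubdodgag/ → ruhexihubdodgag.
Rule 3 (intervocalic h-deletion): /h/ occurs between vowels /u/ and /e/, so it deletes. /h/ occurs between vowels /i/ and /u/, so it deletes. /ruhexihubdodgag/ → ruexiubdodgag.
Rule 4 (stop-cluster e-epenthesis): /b/ and /d/ form a stop–stop cluster, so [e] is inserted between them. /d/ and /g/ form a stop–stop cluster, so [e] is inserted between them. /ruexiubdodgag/ → ruexiubedodegag.
Rule 5 (final devoicing): /g/ is a voiced stop in word-final position, so it devoices to [k]. /ruexiubedodegag/ → ruexiubedodegak.

ruexiubedodegak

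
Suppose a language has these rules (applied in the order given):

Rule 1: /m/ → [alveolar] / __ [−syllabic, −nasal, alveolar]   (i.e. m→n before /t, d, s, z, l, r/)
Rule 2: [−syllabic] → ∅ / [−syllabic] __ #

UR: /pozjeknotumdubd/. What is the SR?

Rule 1 (nasal place assimilation): /m/ precedes the alveolar consonant /d/, so it assimilates in place to [n]. /pozjeknotumdubd/ → pozjeknotundubd.
Rule 2 (final cluster simplification): /d/ is the second consonant of a word-final cluster /bd/, so it deletes. /pozjeknotundubd/ → pozjeknotundub.

pozjeknotundub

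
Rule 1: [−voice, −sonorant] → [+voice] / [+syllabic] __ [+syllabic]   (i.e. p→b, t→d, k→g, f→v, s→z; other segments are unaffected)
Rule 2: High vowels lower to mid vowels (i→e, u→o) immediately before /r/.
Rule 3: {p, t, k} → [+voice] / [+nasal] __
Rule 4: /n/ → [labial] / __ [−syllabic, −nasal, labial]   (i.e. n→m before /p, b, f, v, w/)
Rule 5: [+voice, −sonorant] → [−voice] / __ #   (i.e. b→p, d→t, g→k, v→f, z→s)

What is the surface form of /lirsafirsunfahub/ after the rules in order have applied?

Rule 1 (intervocalic voicing): /f/ is a voiceless obstruent between vowels /a/ and /i/, so it voices to [v]. /lirsafirsunfahub/ → lirsavirsunfahub.
Rule 2 (pre-rhotic lowering): /i/ is a high vowel immediately before /r/, so it lowers to [e]. /i/ is a high vowel immediately before /r/, so it lowers to [e]. /lirsavirsunfahub/ → lersaversunfahub.
Rule 3 (post-nasal voicing): no segment meets the environment; /lersaversunfahub/ is unchanged.
Rule 4 (nasal place assimilation): /n/ precedes the labial consonant /f/, so it assimilates in place to [m]. /lersaversunfahub/ → lersaversumfahub.
Rule 5 (final devoicing): /b/ is a voiced obstruent in word-final position, so it devoices to [p]. /lersaversumfahub/ → lersaversumfahup.

lersaversumfahup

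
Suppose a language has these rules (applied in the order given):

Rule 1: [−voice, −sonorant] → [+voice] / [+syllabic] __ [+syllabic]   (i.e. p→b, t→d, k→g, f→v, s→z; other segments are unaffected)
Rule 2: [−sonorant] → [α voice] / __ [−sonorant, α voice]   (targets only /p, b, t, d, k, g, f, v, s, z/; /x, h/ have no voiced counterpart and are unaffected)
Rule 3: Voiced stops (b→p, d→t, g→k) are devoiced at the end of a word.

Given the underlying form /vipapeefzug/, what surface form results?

Rule 1 (intervocalic voicing): /p/ is a voiceless obstruent between vowels /i/ and /a/, so it voices to [b]. /p/ is a voiceless obstruent between vowels /a/ and /e/, so it voices to [b]. /vipapeefzug/ → vibabeefzug.
Rule 2 (regressive voicing assimilation): /f/ precedes the voiced obstruent /z/, so it voices to [v] by assimilation. /vibabeefzug/ → vibabeevzug.
Rule 3 (final devoicing): /g/ is a voiced stop in word-final position, so it devoices to [k]. /vibabeevzug/ → vibabeevzuk.

vibabeevzuk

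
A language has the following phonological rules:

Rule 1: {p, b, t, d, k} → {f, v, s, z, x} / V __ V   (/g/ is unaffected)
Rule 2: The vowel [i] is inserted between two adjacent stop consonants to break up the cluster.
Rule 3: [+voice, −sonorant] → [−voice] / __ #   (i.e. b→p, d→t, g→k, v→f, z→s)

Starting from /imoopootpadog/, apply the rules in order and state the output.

imoofootipazok

Rule 1 (intervocalic spirantization): /p/ is a stop between vowels /o/ and /o/, so it spirantizes to the fricative [f]. /d/ is a stop between vowels /a/ and /o/, so it spirantizes to the fricative [z]. /imoopootpadog/ → imoofootpazog.
Rule 2 (stop-cluster i-epenthesis): /t/ and /p/ form a stop–stop cluster, so [i] is inserted between them. /imoofootpazog/ → imoofootipazog.
Rule 3 (final devoicing): /g/ is a voiced obstruent in word-final position, so it devoices to [k]. /imoofootipazog/ → imoofootipazok.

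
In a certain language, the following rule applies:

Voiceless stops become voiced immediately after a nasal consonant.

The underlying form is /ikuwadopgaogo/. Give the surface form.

ikuwadopgaogo

No segment of /ikuwadopgaogo/ meets the structural description of the rule, so the form surfaces unchanged.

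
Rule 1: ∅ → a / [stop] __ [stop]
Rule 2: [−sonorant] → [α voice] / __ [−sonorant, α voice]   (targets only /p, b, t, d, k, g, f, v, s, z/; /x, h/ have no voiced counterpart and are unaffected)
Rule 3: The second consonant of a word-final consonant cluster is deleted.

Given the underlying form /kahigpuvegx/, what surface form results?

kahigapuvek

Rule 1 (stop-cluster a-epenthesis): /g/ and /p/ form a stop–stop cluster, so [a] is inserted between them. /kahigpuvegx/ → kahigapuvegx.
Rule 2 (regressive voicing assimilation): /g/ precedes the voiceless obstruent /x/, so it devoices to [k] by assimilation. /kahigapuvegx/ → kahigapuvekx.
Rule 3 (final cluster simplification): /x/ is the second consonant of a word-final cluster /kx/, so it deletes. /kahigapuvekx/ → kahigapuvek.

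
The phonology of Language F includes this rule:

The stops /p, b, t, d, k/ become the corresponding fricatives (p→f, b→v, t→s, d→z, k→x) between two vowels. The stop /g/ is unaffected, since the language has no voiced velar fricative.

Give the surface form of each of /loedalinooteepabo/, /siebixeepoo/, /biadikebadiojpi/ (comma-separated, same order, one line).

loezalinooseefavo, sievixeefoo, biazixevaziojpi

/loedalinooteepabo/: /d/ is a stop between vowels /e/ and /a/, so it spirantizes to the fricative [z]. /t/ is a stop between vowels /o/ and /e/, so it spirantizes to the fricative [s]. /p/ is a stop between vowels /e/ and /a/, so it spirantizes to the fricative [f]. /b/ is a stop between vowels /a/ and /o/, so it spirantizes to the fricative [v]. → [loezalinooseefavo].
/siebixeepoo/: /b/ is a stop between vowels /e/ and /i/, so it spirantizes to the fricative [v]. /p/ is a stop between vowels /e/ and /o/, so it spirantizes to the fricative [f]. → [sievixeefoo].
/biadikebadiojpi/: /d/ is a stop between vowels /a/ and /i/, so it spirantizes to the fricative [z]. /k/ is a stop between vowels /i/ and /e/, so it spirantizes to the fricative [x]. /b/ is a stop between vowels /e/ and /a/, so it spirantizes to the fricative [v]. /d/ is a stop between vowels /a/ and /i/, so it spirantizes to the fricative [z]. → [biazixevaziojpi].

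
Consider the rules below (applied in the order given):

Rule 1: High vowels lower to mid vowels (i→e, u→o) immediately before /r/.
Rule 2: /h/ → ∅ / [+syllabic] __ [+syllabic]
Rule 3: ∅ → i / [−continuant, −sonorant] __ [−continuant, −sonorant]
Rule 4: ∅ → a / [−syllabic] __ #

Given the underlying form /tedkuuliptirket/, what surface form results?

Rule 1 (pre-rhotic lowering): /i/ is a high vowel immediately before /r/, so it lowers to [e]. /tedkuuliptirket/ → tedkuulipterket.
Rule 2 (intervocalic h-deletion): no segment meets the environment; /tedkuulipterket/ is unchanged.
Rule 3 (stop-cluster i-epenthesis): /d/ and /k/ form a stop–stop cluster, so [i] is inserted between them. /p/ and /t/ form a stop–stop cluster, so [i] is inserted between them. /tedkuulipterket/ → tedikuulipiterket.
Rule 4 (final a-epenthesis): the form ends in the consonant /t/, so [a] is inserted word-finally. /tedikuulipiterket/ → tedikuulipiterketa.

tedikuulipiterketa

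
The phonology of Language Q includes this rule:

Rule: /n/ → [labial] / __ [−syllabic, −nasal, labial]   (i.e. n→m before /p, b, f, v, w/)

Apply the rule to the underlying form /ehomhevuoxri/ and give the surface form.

ehomhevuoxri

No segment of /ehomhevuoxri/ meets the structural description of the rule, so the form surfaces unchanged.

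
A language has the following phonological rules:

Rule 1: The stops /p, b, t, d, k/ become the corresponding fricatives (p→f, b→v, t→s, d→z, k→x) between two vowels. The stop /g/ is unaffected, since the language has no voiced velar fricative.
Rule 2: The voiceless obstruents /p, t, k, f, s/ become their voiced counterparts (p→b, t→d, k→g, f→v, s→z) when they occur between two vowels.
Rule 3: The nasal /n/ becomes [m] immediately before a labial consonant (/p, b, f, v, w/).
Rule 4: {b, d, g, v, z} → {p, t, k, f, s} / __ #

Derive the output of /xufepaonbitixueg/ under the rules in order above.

xuvevaombizixuek

Rule 1 (intervocalic spirantization): /p/ is a stop between vowels /e/ and /a/, so it spirantizes to the fricative [f]. /t/ is a stop between vowels /i/ and /i/, so it spirantizes to the fricative [s]. /xufepaonbitixueg/ → xufefaonbisixueg.
Rule 2 (intervocalic voicing): /f/ is a voiceless obstruent between vowels /u/ and /e/, so it voices to [v]. /f/ is a voiceless obstruent between vowels /e/ and /a/, so it voices to [v]. /s/ is a voiceless obstruent between vowels /i/ and /i/, so it voices to [z]. /xufefaonbisixueg/ → xuvevaonbizixueg.
Rule 3 (nasal place assimilation): /n/ precedes the labial consonant /b/, so it assimilates in place to [m]. /xuvevaonbizixueg/ → xuvevaombizixueg.
Rule 4 (final devoicing): /g/ is a voiced obstruent in word-final position, so it devoices to [k]. /xuvevaombizixueg/ → xuvevaombizixuek.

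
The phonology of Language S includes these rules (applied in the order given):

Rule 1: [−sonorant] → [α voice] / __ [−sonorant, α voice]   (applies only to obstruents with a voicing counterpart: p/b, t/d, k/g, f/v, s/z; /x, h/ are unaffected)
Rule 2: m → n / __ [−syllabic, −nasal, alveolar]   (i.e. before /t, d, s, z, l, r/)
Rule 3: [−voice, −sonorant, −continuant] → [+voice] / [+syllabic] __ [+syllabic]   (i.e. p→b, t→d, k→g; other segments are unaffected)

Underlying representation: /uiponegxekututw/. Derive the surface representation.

uibonekxegudutw

Rule 1 (regressive voicing assimilation): /g/ precedes the voiceless obstruent /x/, so it devoices to [k] by assimilation. /uiponegxekututw/ → uiponekxekututw.
Rule 2 (nasal place assimilation): no segment meets the environment; /uiponekxekututw/ is unchanged.
Rule 3 (intervocalic voicing): /p/ is a voiceless stop between vowels /i/ and /o/, so it voices to [b]. /k/ is a voiceless stop between vowels /e/ and /u/, so it voices to [g]. /t/ is a voiceless stop between vowels /u/ and /u/, so it voices to [d]. /uiponekxekututw/ → uibonekxegudutw.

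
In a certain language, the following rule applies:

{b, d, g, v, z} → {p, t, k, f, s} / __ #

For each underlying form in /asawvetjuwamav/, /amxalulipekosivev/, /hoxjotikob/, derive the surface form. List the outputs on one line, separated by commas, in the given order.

/asawvetjuwamav/: /v/ is a voiced obstruent in word-final position, so it devoices to [f]. → [asawvetjuwamaf].
/amxalulipekosivev/: /v/ is a voiced obstruent in word-final position, so it devoices to [f]. → [amxalulipekosivef].
/hoxjotikob/: /b/ is a voiced obstruent in word-final position, so it devoices to [p]. → [hoxjotikop].

asawvetjuwamaf, amxalulipekosivef, hoxjotikop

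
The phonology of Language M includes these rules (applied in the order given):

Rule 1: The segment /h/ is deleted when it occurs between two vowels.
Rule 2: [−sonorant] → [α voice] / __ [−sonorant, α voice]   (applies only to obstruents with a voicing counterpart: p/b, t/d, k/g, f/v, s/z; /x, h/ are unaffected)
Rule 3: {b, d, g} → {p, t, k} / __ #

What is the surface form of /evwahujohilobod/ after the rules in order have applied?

Rule 1 (intervocalic h-deletion): /h/ occurs between vowels /a/ and /u/, so it deletes. /h/ occurs between vowels /o/ and /i/, so it deletes. /evwahujohilobod/ → evwaujoilobod.
Rule 2 (regressive voicing assimilation): no segment meets the environment; /evwaujoilobod/ is unchanged.
Rule 3 (final devoicing): /d/ is a voiced stop in word-final position, so it devoices to [t]. /evwaujoilobod/ → evwaujoilobot.

evwaujoilobot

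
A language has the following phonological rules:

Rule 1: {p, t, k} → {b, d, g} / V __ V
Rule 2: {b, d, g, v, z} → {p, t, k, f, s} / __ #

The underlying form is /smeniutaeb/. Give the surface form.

smeniudaep

Rule 1 (intervocalic voicing): /t/ is a voiceless stop between vowels /u/ and /a/, so it voices to [d]. /smeniutaeb/ → smeniudaeb.
Rule 2 (final devoicing): /b/ is a voiced obstruent in word-final position, so it devoices to [p]. /smeniudaeb/ → smeniudaep.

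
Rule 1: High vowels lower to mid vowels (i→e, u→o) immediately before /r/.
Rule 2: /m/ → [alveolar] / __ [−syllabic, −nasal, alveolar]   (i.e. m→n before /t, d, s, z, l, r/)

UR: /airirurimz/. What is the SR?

Rule 1 (pre-rhotic lowering): /i/ is a high vowel immediately before /r/, so it lowers to [e]. /i/ is a high vowel immediately before /r/, so it lowers to [e]. /u/ is a high vowel immediately before /r/, so it lowers to [o]. /airirurimz/ → aererorimz.
Rule 2 (nasal place assimilation): /m/ precedes the alveolar consonant /z/, so it assimilates in place to [n]. /aererorimz/ → aererorinz.

aererorinz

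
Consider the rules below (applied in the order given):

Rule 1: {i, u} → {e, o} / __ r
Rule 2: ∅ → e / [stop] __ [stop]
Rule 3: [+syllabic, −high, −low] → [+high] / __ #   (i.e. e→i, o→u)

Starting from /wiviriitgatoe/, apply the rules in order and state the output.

wiveriitegatoi

Rule 1 (pre-rhotic lowering): /i/ is a high vowel immediately before /r/, so it lowers to [e]. /wiviriitgatoe/ → wiveriitgatoe.
Rule 2 (stop-cluster e-epenthesis): /t/ and /g/ form a stop–stop cluster, so [e] is inserted between them. /wiveriitgatoe/ → wiveriitegatoe.
Rule 3 (final vowel raising): /e/ is a mid vowel in word-final position, so it raises to [i]. /wiveriitegatoe/ → wiveriitegatoi.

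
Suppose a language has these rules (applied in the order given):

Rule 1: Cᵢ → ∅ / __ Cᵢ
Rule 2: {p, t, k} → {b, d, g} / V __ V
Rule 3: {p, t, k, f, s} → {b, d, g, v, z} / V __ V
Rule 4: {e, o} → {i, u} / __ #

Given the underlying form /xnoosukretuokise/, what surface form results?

xnoozukreduogizi

Rule 1 (degemination): no segment meets the environment; /xnoosukretuokise/ is unchanged.
Rule 2 (intervocalic voicing): /t/ is a voiceless stop between vowels /e/ and /u/, so it voices to [d]. /k/ is a voiceless stop between vowels /o/ and /i/, so it voices to [g]. /xnoosukretuokise/ → xnoosukreduogise.
Rule 3 (intervocalic voicing): /s/ is a voiceless obstruent between vowels /o/ and /u/, so it voices to [z]. /s/ is a voiceless obstruent between vowels /i/ and /e/, so it voices to [z]. /xnoosukreduogise/ → xnoozukreduogize.
Rule 4 (final vowel raising): /e/ is a mid vowel in word-final position, so it raises to [i]. /xnoozukreduogize/ → xnoozukreduogizi.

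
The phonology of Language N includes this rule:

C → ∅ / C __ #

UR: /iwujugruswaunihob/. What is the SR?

iwujugruswaunihob

No segment of /iwujugruswaunihob/ meets the structural description of the rule, so the form surfaces unchanged.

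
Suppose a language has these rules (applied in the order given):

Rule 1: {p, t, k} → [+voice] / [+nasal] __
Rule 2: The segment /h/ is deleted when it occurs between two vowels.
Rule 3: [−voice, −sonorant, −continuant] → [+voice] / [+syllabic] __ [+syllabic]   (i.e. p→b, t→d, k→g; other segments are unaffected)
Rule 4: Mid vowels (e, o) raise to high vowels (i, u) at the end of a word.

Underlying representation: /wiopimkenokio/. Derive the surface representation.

Rule 1 (post-nasal voicing): /k/ is a voiceless stop immediately after the nasal /m/, so it voices to [g]. /wiopimkenokio/ → wiopimgenokio.
Rule 2 (intervocalic h-deletion): no segment meets the environment; /wiopimgenokio/ is unchanged.
Rule 3 (intervocalic voicing): /p/ is a voiceless stop between vowels /o/ and /i/, so it voices to [b]. /k/ is a voiceless stop between vowels /o/ and /i/, so it voices to [g]. /wiopimgenokio/ → wiobimgenogio.
Rule 4 (final vowel raising): /o/ is a mid vowel in word-final position, so it raises to [u]. /wiobimgenogio/ → wiobimgenogiu.

wiobimgenogiu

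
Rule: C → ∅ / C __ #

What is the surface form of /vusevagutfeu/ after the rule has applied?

vusevagutfeu

No segment of /vusevagutfeu/ meets the structural description of the rule, so the form surfaces unchanged.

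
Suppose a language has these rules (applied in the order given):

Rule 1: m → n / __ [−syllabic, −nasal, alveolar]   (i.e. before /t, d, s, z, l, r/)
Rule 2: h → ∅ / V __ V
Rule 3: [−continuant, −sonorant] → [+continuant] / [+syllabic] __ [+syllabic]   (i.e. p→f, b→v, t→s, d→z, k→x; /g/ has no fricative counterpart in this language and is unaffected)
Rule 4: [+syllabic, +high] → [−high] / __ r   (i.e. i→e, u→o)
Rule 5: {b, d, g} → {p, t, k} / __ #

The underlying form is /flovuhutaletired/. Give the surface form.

flovuusaleseret

Rule 1 (nasal place assimilation): no segment meets the environment; /flovuhutaletired/ is unchanged.
Rule 2 (intervocalic h-deletion): /h/ occurs between vowels /u/ and /u/, so it deletes. /flovuhutaletired/ → flovuutaletired.
Rule 3 (intervocalic spirantization): /t/ is a stop between vowels /u/ and /a/, so it spirantizes to the fricative [s]. /t/ is a stop between vowels /e/ and /i/, so it spirantizes to the fricative [s]. /flovuutaletired/ → flovuusalesired.
Rule 4 (pre-rhotic lowering): /i/ is a high vowel immediately before /r/, so it lowers to [e]. /flovuusalesired/ → flovuusalesered.
Rule 5 (final devoicing): /d/ is a voiced stop in word-final position, so it devoices to [t]. /flovuusalesered/ → flovuusaleseret.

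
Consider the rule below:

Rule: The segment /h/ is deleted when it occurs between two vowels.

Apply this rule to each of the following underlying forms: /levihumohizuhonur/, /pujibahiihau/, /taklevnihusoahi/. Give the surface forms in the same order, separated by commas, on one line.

leviumoizuonur, pujibaiiau, taklevniusoai

/levihumohizuhonur/: /h/ occurs between vowels /i/ and /u/, so it deletes. /h/ occurs between vowels /o/ and /i/, so it deletes. /h/ occurs between vowels /u/ and /o/, so it deletes. → [leviumoizuonur].
/pujibahiihau/: /h/ occurs between vowels /a/ and /i/, so it deletes. /h/ occurs between vowels /i/ and /a/, so it deletes. → [pujibaiiau].
/taklevnihusoahi/: /h/ occurs between vowels /i/ and /u/, so it deletes. /h/ occurs between vowels /a/ and /i/, so it deletes. → [taklevniusoai].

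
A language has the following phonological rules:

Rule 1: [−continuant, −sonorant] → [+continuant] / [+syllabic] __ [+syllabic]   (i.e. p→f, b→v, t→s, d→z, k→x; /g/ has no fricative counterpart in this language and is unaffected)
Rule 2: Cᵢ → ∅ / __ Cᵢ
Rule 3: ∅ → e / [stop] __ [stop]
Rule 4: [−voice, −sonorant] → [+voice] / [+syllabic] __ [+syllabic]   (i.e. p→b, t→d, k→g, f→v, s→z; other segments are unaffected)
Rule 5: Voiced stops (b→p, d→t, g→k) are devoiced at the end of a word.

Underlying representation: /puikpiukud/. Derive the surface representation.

Rule 1 (intervocalic spirantization): /k/ is a stop between vowels /u/ and /u/, so it spirantizes to the fricative [x]. /puikpiukud/ → puikpiuxud.
Rule 2 (degemination): no segment meets the environment; /puikpiuxud/ is unchanged.
Rule 3 (stop-cluster e-epenthesis): /k/ and /p/ form a stop–stop cluster, so [e] is inserted between them. /puikpiuxud/ → puikepiuxud.
Rule 4 (intervocalic voicing): /k/ is a voiceless obstruent between vowels /i/ and /e/, so it voices to [g]. /p/ is a voiceless obstruent between vowels /e/ and /i/, so it voices to [b]. /puikepiuxud/ → puigebiuxud.
Rule 5 (final devoicing): /d/ is a voiced stop in word-final position, so it devoices to [t]. /puigebiuxud/ → puigebiuxut.

puigebiuxut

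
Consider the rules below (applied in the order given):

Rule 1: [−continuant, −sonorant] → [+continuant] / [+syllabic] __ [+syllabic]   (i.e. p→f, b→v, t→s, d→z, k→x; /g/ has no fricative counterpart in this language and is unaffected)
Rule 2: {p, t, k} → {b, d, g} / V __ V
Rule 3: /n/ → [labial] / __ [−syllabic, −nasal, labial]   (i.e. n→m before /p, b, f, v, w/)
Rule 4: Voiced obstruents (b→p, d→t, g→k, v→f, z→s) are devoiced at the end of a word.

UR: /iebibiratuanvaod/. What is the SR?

ievivirasuamvaot

Rule 1 (intervocalic spirantization): /b/ is a stop between vowels /e/ and /i/, so it spirantizes to the fricative [v]. /b/ is a stop between vowels /i/ and /i/, so it spirantizes to the fricative [v]. /t/ is a stop between vowels /a/ and /u/, so it spirantizes to the fricative [s]. /iebibiratuanvaod/ → ievivirasuanvaod.
Rule 2 (intervocalic voicing): no segment meets the environment; /ievivirasuanvaod/ is unchanged.
Rule 3 (nasal place assimilation): /n/ precedes the labial consonant /v/, so it assimilates in place to [m]. /ievivirasuanvaod/ → ievivirasuamvaod.
Rule 4 (final devoicing): /d/ is a voiced obstruent in word-final position, so it devoices to [t]. /ievivirasuamvaod/ → ievivirasuamvaot.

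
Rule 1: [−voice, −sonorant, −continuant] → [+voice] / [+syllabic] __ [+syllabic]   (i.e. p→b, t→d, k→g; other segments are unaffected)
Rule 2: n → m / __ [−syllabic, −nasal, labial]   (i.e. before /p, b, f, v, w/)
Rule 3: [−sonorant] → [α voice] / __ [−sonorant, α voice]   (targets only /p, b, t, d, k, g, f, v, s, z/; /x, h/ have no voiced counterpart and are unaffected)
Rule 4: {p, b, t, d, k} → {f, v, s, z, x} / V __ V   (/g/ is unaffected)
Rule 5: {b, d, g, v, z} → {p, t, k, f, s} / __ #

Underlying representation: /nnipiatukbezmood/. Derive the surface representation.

Rule 1 (intervocalic voicing): /p/ is a voiceless stop between vowels /i/ and /i/, so it voices to [b]. /t/ is a voiceless stop between vowels /a/ and /u/, so it voices to [d]. /nnipiatukbezmood/ → nnibiadukbezmood.
Rule 2 (nasal place assimilation): no segment meets the environment; /nnibiadukbezmood/ is unchanged.
Rule 3 (regressive voicing assimilation): /k/ precedes the voiced obstruent /b/, so it voices to [g] by assimilation. /nnibiadukbezmood/ → nnibiadugbezmood.
Rule 4 (intervocalic spirantization): /b/ is a stop between vowels /i/ and /i/, so it spirantizes to the fricative [v]. /d/ is a stop between vowels /a/ and /u/, so it spirantizes to the fricative [z]. /nnibiadugbezmood/ → nniviazugbezmood.
Rule 5 (final devoicing): /d/ is a voiced obstruent in word-final position, so it devoices to [t]. /nniviazugbezmood/ → nniviazugbezmoot.

nniviazugbezmoot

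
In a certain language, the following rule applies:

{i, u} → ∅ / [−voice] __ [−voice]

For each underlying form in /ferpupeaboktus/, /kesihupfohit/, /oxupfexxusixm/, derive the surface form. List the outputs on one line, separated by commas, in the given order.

ferppeabokts, keshpfoht, oxpfexxsxm

/ferpupeaboktus/: /u/ is a high vowel flanked by voiceless consonants /p/ and /p/, so it deletes. /u/ is a high vowel flanked by voiceless consonants /t/ and /s/, so it deletes. → [ferppeabokts].
/kesihupfohit/: /i/ is a high vowel flanked by voiceless consonants /s/ and /h/, so it deletes. /u/ is a high vowel flanked by voiceless consonants /h/ and /p/, so it deletes. /i/ is a high vowel flanked by voiceless consonants /h/ and /t/, so it deletes. → [keshpfoht].
/oxupfexxusixm/: /u/ is a high vowel flanked by voiceless consonants /x/ and /p/, so it deletes. /u/ is a high vowel flanked by voiceless consonants /x/ and /s/, so it deletes. /i/ is a high vowel flanked by voiceless consonants /s/ and /x/, so it deletes. → [oxpfexxsxm].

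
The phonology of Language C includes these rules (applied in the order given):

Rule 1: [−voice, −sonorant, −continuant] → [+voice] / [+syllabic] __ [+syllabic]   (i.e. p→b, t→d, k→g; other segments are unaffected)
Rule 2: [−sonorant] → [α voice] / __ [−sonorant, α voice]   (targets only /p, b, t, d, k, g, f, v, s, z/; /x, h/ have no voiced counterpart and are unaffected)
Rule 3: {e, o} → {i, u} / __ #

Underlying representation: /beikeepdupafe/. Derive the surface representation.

Rule 1 (intervocalic voicing): /k/ is a voiceless stop between vowels /i/ and /e/, so it voices to [g]. /p/ is a voiceless stop between vowels /u/ and /a/, so it voices to [b]. /beikeepdupafe/ → beigeepdubafe.
Rule 2 (regressive voicing assimilation): /p/ precedes the voiced obstruent /d/, so it voices to [b] by assimilation. /beigeepdubafe/ → beigeebdubafe.
Rule 3 (final vowel raising): /e/ is a mid vowel in word-final position, so it raises to [i]. /beigeebdubafe/ → beigeebdubafi.

beigeebdubafi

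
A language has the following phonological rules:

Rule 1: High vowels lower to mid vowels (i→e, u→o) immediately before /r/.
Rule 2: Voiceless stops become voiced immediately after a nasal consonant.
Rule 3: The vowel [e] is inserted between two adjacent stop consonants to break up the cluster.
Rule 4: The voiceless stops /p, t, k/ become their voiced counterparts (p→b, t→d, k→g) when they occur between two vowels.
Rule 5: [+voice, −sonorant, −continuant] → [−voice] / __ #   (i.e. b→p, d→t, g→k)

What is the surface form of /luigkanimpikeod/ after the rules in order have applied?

luigeganimbigeot

Rule 1 (pre-rhotic lowering): no segment meets the environment; /luigkanimpikeod/ is unchanged.
Rule 2 (post-nasal voicing): /p/ is a voiceless stop immediately after the nasal /m/, so it voices to [b]. /luigkanimpikeod/ → luigkanimbikeod.
Rule 3 (stop-cluster e-epenthesis): /g/ and /k/ form a stop–stop cluster, so [e] is inserted between them. /luigkanimbikeod/ → luigekanimbikeod.
Rule 4 (intervocalic voicing): /k/ is a voiceless stop between vowels /e/ and /a/, so it voices to [g]. /k/ is a voiceless stop between vowels /i/ and /e/, so it voices to [g]. /luigekanimbikeod/ → luigeganimbigeod.
Rule 5 (final devoicing): /d/ is a voiced stop in word-final position, so it devoices to [t]. /luigeganimbigeod/ → luigeganimbigeot.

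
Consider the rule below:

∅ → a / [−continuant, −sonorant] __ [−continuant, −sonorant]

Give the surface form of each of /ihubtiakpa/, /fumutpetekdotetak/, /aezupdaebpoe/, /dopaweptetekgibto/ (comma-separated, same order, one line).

ihubatiakapa, fumutapetekadotetak, aezupadaebapoe, dopawepatetekagibato

/ihubtiakpa/: /b/ and /t/ form a stop–stop cluster, so [a] is inserted between them. /k/ and /p/ form a stop–stop cluster, so [a] is inserted between them. → [ihubatiakapa].
/fumutpetekdotetak/: /t/ and /p/ form a stop–stop cluster, so [a] is inserted between them. /k/ and /d/ form a stop–stop cluster, so [a] is inserted between them. → [fumutapetekadotetak].
/aezupdaebpoe/: /p/ and /d/ form a stop–stop cluster, so [a] is inserted between them. /b/ and /p/ form a stop–stop cluster, so [a] is inserted between them. → [aezupadaebapoe].
/dopaweptetekgibto/: /p/ and /t/ form a stop–stop cluster, so [a] is inserted between them. /k/ and /g/ form a stop–stop cluster, so [a] is inserted between them. /b/ and /t/ form a stop–stop cluster, so [a] is inserted between them. → [dopawepatetekagibato].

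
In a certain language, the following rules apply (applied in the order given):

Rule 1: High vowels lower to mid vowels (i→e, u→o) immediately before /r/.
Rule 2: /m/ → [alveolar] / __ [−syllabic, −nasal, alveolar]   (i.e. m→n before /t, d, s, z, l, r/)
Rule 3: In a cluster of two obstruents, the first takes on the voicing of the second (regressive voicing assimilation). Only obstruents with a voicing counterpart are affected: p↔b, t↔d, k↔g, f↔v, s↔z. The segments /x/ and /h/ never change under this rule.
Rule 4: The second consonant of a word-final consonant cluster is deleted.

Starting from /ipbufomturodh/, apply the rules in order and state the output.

ibbufontorot

Rule 1 (pre-rhotic lowering): /u/ is a high vowel immediately before /r/, so it lowers to [o]. /ipbufomturodh/ → ipbufomtorodh.
Rule 2 (nasal place assimilation): /m/ precedes the alveolar consonant /t/, so it assimilates in place to [n]. /ipbufomtorodh/ → ipbufontorodh.
Rule 3 (regressive voicing assimilation): /p/ precedes the voiced obstruent /b/, so it voices to [b] by assimilation. /d/ precedes the voiceless obstruent /h/, so it devoices to [t] by assimilation. /ipbufontorodh/ → ibbufontoroth.
Rule 4 (final cluster simplification): /h/ is the second consonant of a word-final cluster /th/, so it deletes. /ibbufontoroth/ → ibbufontorot.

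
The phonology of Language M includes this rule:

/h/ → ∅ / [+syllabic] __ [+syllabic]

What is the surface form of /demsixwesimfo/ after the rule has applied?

demsixwesimfo

No segment of /demsixwesimfo/ meets the structural description of the rule, so the form surfaces unchanged.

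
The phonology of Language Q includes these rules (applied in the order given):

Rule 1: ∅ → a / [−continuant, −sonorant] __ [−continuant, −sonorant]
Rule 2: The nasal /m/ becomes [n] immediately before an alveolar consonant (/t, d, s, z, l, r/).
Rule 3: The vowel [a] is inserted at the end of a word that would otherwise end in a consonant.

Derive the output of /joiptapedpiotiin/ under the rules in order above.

joipatapedapiotiina

Rule 1 (stop-cluster a-epenthesis): /p/ and /t/ form a stop–stop cluster, so [a] is inserted between them. /d/ and /p/ form a stop–stop cluster, so [a] is inserted between them. /joiptapedpiotiin/ → joipatapedapiotiin.
Rule 2 (nasal place assimilation): no segment meets the environment; /joipatapedapiotiin/ is unchanged.
Rule 3 (final a-epenthesis): the form ends in the consonant /n/, so [a] is inserted word-finally. /joipatapedapiotiin/ → joipatapedapiotiina.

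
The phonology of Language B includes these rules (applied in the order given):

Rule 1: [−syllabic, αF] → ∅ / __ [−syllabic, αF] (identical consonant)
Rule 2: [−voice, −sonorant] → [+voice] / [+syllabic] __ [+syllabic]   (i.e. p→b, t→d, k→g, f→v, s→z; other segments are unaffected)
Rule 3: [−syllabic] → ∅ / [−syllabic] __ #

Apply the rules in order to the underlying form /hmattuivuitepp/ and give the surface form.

hmaduivuidep

Rule 1 (degemination): /tt/ is a geminate; the first /t/ deletes. /pp/ is a geminate; the first /p/ deletes. /hmattuivuitepp/ → hmatuivuitep.
Rule 2 (intervocalic voicing): /t/ is a voiceless obstruent between vowels /a/ and /u/, so it voices to [d]. /t/ is a voiceless obstruent between vowels /i/ and /e/, so it voices to [d]. /hmatuivuitep/ → hmaduivuidep.
Rule 3 (final cluster simplification): no segment meets the environment; /hmaduivuidep/ is unchanged.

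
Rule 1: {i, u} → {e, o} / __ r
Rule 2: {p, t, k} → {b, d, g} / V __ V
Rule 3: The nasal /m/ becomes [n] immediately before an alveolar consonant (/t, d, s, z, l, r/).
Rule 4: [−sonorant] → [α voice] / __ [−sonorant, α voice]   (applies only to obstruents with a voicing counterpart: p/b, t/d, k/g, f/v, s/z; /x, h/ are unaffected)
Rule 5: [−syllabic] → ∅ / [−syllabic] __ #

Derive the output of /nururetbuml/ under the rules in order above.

nororedbun

Rule 1 (pre-rhotic lowering): /u/ is a high vowel immediately before /r/, so it lowers to [o]. /u/ is a high vowel immediately before /r/, so it lowers to [o]. /nururetbuml/ → nororetbuml.
Rule 2 (intervocalic voicing): no segment meets the environment; /nororetbuml/ is unchanged.
Rule 3 (nasal place assimilation): /m/ precedes the alveolar consonant /l/, so it assimilates in place to [n]. /nororetbuml/ → nororetbunl.
Rule 4 (regressive voicing assimilation): /t/ precedes the voiced obstruent /b/, so it voices to [d] by assimilation. /nororetbunl/ → nororedbunl.
Rule 5 (final cluster simplification): /l/ is the second consonant of a word-final cluster /nl/, so it deletes. /nororedbunl/ → nororedbun.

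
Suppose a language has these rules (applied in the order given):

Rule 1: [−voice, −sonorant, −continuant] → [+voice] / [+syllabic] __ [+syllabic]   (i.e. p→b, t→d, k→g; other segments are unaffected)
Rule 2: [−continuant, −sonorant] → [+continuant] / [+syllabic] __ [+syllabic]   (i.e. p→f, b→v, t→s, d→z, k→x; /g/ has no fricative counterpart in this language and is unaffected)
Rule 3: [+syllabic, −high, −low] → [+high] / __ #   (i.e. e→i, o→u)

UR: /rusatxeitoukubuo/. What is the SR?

Rule 1 (intervocalic voicing): /t/ is a voiceless stop between vowels /i/ and /o/, so it voices to [d]. /k/ is a voiceless stop between vowels /u/ and /u/, so it voices to [g]. /rusatxeitoukubuo/ → rusatxeidougubuo.
Rule 2 (intervocalic spirantization): /d/ is a stop between vowels /i/ and /o/, so it spirantizes to the fricative [z]. /b/ is a stop between vowels /u/ and /u/, so it spirantizes to the fricative [v]. /rusatxeidougubuo/ → rusatxeizouguvuo.
Rule 3 (final vowel raising): /o/ is a mid vowel in word-final position, so it raises to [u]. /rusatxeizouguvuo/ → rusatxeizouguvuu.

rusatxeizouguvuu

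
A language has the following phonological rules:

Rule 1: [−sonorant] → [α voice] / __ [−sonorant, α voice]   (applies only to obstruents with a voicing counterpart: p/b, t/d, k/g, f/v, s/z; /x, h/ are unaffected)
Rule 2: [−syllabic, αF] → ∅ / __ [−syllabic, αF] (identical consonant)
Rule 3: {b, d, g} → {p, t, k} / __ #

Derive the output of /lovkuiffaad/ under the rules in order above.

lofkuifaat

Rule 1 (regressive voicing assimilation): /v/ precedes the voiceless obstruent /k/, so it devoices to [f] by assimilation. /lovkuiffaad/ → lofkuiffaad.
Rule 2 (degemination): /ff/ is a geminate; the first /f/ deletes. /lofkuiffaad/ → lofkuifaad.
Rule 3 (final devoicing): /d/ is a voiced stop in word-final position, so it devoices to [t]. /lofkuifaad/ → lofkuifaat.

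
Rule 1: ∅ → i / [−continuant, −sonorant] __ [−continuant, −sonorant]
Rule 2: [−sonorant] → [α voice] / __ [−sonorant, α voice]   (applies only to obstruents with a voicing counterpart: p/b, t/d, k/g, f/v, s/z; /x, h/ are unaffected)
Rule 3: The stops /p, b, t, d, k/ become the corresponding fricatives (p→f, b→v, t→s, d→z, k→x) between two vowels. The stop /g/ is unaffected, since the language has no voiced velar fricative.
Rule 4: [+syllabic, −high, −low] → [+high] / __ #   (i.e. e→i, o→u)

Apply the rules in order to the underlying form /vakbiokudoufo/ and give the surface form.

vaxivioxuzoufu

Rule 1 (stop-cluster i-epenthesis): /k/ and /b/ form a stop–stop cluster, so [i] is inserted between them. /vakbiokudoufo/ → vakibiokudoufo.
Rule 2 (regressive voicing assimilation): no segment meets the environment; /vakibiokudoufo/ is unchanged.
Rule 3 (intervocalic spirantization): /k/ is a stop between vowels /a/ and /i/, so it spirantizes to the fricative [x]. /b/ is a stop between vowels /i/ and /i/, so it spirantizes to the fricative [v]. /k/ is a stop between vowels /o/ and /u/, so it spirantizes to the fricative [x]. /d/ is a stop between vowels /u/ and /o/, so it spirantizes to the fricative [z]. /vakibiokudoufo/ → vaxivioxuzoufo.
Rule 4 (final vowel raising): /o/ is a mid vowel in word-final position, so it raises to [u]. /vaxivioxuzoufo/ → vaxivioxuzoufu.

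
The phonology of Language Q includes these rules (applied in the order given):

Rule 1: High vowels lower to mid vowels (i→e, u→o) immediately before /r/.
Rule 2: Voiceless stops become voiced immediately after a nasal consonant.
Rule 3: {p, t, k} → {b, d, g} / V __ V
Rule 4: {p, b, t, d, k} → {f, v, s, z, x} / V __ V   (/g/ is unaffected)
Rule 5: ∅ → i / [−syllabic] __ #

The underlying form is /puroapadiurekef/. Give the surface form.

poroavazioregefi

Rule 1 (pre-rhotic lowering): /u/ is a high vowel immediately before /r/, so it lowers to [o]. /u/ is a high vowel immediately before /r/, so it lowers to [o]. /puroapadiurekef/ → poroapadiorekef.
Rule 2 (post-nasal voicing): no segment meets the environment; /poroapadiorekef/ is unchanged.
Rule 3 (intervocalic voicing): /p/ is a voiceless stop between vowels /a/ and /a/, so it voices to [b]. /k/ is a voiceless stop between vowels /e/ and /e/, so it voices to [g]. /poroapadiorekef/ → poroabadioregef.
Rule 4 (intervocalic spirantization): /b/ is a stop between vowels /a/ and /a/, so it spirantizes to the fricative [v]. /d/ is a stop between vowels /a/ and /i/, so it spirantizes to the fricative [z]. /poroabadioregef/ → poroavazioregef.
Rule 5 (final i-epenthesis): the form ends in the consonant /f/, so [i] is inserted word-finally. /poroavazioregef/ → poroavazioregefi.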